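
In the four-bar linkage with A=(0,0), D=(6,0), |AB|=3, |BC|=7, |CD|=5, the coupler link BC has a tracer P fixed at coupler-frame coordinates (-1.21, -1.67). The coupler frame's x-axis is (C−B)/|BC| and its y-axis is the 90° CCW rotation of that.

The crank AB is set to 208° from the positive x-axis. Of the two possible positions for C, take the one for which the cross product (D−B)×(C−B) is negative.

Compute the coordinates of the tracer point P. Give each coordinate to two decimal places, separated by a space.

-4.46 -2.39

A=(0,0), D=(6.00,0)
B = A + 3.00·(cos208°, sin208°) = (-2.6488, -1.4084)
|BD| = 8.7628
circle(B,7.00) ∩ circle(D,5.00): a=5.7508, h=3.9910
  candidates: C₊=(2.3857,3.4550) cross=34.972; C₋=(3.6687,-4.4232) cross=-34.972
  mode - wants cross < 0 → take C=(3.6687,-4.4232) (cross=-34.972)
ex = (C−B)/|BC| = (0.9025,-0.4307); ey = (0.4307,0.9025)
P = B + -1.21·ex + -1.67·ey = (-4.4601,-2.3945)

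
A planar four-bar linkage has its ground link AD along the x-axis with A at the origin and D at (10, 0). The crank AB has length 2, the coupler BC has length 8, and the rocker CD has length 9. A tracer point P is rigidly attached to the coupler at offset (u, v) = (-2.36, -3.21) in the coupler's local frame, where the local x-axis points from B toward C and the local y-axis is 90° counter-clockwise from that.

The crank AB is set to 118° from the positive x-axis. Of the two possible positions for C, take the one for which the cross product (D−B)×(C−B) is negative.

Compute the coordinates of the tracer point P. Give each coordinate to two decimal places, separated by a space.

A=(0,0), D=(10.00,0)
B = A + 2.00·(cos118°, sin118°) = (-0.9389, 1.7659)
|BD| = 11.0806
circle(B,8.00) ∩ circle(D,9.00): a=4.7732, h=6.4200
  candidates: C₊=(4.7964,7.3432) cross=71.138; C₋=(2.7501,-5.3328) cross=-71.138
  mode - wants cross < 0 → take C=(2.7501,-5.3328) (cross=-71.138)
ex = (C−B)/|BC| = (0.4611,-0.8873); ey = (0.8873,0.4611)
P = B + -2.36·ex + -3.21·ey = (-4.8755,2.3798)

-4.88 2.38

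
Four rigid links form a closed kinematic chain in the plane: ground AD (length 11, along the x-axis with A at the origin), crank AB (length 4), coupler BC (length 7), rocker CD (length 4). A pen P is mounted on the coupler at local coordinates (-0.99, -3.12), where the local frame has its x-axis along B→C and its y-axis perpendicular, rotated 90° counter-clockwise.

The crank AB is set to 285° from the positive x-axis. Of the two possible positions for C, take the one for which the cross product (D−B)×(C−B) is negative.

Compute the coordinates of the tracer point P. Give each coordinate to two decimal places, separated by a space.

0.65 -7.11

A=(0,0), D=(11.00,0)
B = A + 4.00·(cos285°, sin285°) = (1.0353, -3.8637)
|BD| = 10.6876
circle(B,7.00) ∩ circle(D,4.00): a=6.8876, h=1.2492
  candidates: C₊=(7.0055,-0.2090) cross=13.351; C₋=(7.9087,-2.5385) cross=-13.351
  mode - wants cross < 0 → take C=(7.9087,-2.5385) (cross=-13.351)
ex = (C−B)/|BC| = (0.9819,0.1893); ey = (-0.1893,0.9819)
P = B + -0.99·ex + -3.12·ey = (0.6539,-7.1147)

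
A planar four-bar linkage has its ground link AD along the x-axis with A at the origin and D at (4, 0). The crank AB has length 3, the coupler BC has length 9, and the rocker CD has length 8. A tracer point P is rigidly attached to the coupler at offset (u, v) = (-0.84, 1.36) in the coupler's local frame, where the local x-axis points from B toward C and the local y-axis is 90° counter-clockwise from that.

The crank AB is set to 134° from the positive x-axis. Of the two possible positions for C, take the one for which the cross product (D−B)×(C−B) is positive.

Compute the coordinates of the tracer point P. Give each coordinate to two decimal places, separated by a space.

-3.60 2.66

A=(0,0), D=(4.00,0)
B = A + 3.00·(cos134°, sin134°) = (-2.0840, 2.1580)
|BD| = 6.4554
circle(B,9.00) ∩ circle(D,8.00): a=4.5444, h=7.7684
  candidates: C₊=(4.7960,7.9603) cross=50.148; C₋=(-0.3980,-6.6826) cross=-50.148
  mode + wants cross > 0 → take C=(4.7960,7.9603) (cross=50.148)
ex = (C−B)/|BC| = (0.7644,0.6447); ey = (-0.6447,0.7644)
P = B + -0.84·ex + 1.36·ey = (-3.6029,2.6561)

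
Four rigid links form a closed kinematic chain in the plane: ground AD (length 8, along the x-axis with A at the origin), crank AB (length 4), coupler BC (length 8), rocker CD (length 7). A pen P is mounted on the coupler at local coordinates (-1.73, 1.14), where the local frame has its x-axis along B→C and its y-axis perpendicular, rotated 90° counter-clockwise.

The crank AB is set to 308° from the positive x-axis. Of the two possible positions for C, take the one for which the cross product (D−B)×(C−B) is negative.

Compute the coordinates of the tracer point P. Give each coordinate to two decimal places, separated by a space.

A=(0,0), D=(8.00,0)
B = A + 4.00·(cos308°, sin308°) = (2.4626, -3.1520)
|BD| = 6.3716
circle(B,8.00) ∩ circle(D,7.00): a=4.3629, h=6.7056
  candidates: C₊=(2.9370,4.8339) cross=42.726; C₋=(9.5715,-6.8213) cross=-42.726
  mode - wants cross < 0 → take C=(9.5715,-6.8213) (cross=-42.726)
ex = (C−B)/|BC| = (0.8886,-0.4587); ey = (0.4587,0.8886)
P = B + -1.73·ex + 1.14·ey = (1.4482,-1.3455)

1.45 -1.35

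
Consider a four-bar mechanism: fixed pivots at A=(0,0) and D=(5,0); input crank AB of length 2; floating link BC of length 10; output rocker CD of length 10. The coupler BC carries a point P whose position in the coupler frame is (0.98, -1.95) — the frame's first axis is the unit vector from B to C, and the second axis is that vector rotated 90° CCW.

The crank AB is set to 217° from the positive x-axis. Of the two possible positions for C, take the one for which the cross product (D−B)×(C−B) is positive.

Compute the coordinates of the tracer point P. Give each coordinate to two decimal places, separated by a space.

A=(0,0), D=(5.00,0)
B = A + 2.00·(cos217°, sin217°) = (-1.5973, -1.2036)
|BD| = 6.7062
circle(B,10.00) ∩ circle(D,10.00): a=3.3531, h=9.4211
  candidates: C₊=(0.0105,8.6663) cross=63.179; C₋=(3.3923,-9.8699) cross=-63.179
  mode + wants cross > 0 → take C=(0.0105,8.6663) (cross=63.179)
ex = (C−B)/|BC| = (0.1608,0.9870); ey = (-0.9870,0.1608)
P = B + 0.98·ex + -1.95·ey = (0.4849,-0.5499)

0.48 -0.55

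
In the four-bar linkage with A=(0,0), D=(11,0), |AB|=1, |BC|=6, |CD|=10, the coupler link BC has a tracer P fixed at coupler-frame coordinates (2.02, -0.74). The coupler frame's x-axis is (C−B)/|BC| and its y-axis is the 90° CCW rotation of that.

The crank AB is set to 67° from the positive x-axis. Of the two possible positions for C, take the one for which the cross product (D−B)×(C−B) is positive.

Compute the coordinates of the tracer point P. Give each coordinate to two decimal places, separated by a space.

1.98 2.36

A=(0,0), D=(11.00,0)
B = A + 1.00·(cos67°, sin67°) = (0.3907, 0.9205)
|BD| = 10.6491
circle(B,6.00) ∩ circle(D,10.00): a=2.3196, h=5.5335
  candidates: C₊=(3.1800,6.2328) cross=58.927; C₋=(2.2234,-4.7928) cross=-58.927
  mode + wants cross > 0 → take C=(3.1800,6.2328) (cross=58.927)
ex = (C−B)/|BC| = (0.4649,0.8854); ey = (-0.8854,0.4649)
P = B + 2.02·ex + -0.74·ey = (1.9850,2.3650)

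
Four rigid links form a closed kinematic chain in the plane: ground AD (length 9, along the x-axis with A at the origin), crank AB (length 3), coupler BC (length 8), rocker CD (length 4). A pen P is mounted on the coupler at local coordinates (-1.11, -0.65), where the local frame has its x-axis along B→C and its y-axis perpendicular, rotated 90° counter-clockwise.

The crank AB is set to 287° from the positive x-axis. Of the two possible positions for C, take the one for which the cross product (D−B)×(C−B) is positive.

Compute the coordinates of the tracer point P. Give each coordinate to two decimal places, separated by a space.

0.60 -4.12

A=(0,0), D=(9.00,0)
B = A + 3.00·(cos287°, sin287°) = (0.8771, -2.8689)
|BD| = 8.6146
circle(B,8.00) ∩ circle(D,4.00): a=7.0933, h=3.6994
  candidates: C₊=(6.3335,2.9816) cross=31.869; C₋=(8.7975,-3.9949) cross=-31.869
  mode + wants cross > 0 → take C=(6.3335,2.9816) (cross=31.869)
ex = (C−B)/|BC| = (0.6820,0.7313); ey = (-0.7313,0.6820)
P = B + -1.11·ex + -0.65·ey = (0.5954,-4.1240)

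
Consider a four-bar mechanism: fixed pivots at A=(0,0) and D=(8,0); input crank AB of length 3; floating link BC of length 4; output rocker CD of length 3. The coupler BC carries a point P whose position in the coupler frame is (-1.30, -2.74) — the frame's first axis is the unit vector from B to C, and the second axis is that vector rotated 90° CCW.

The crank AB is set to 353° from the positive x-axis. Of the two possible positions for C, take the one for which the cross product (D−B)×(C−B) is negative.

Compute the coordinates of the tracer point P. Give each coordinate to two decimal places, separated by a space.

A=(0,0), D=(8.00,0)
B = A + 3.00·(cos353°, sin353°) = (2.9776, -0.3656)
|BD| = 5.0357
circle(B,4.00) ∩ circle(D,3.00): a=3.2129, h=2.3827
  candidates: C₊=(6.0090,2.2441) cross=11.999; C₋=(6.3550,-2.5088) cross=-11.999
  mode - wants cross < 0 → take C=(6.3550,-2.5088) (cross=-11.999)
ex = (C−B)/|BC| = (0.8443,-0.5358); ey = (0.5358,0.8443)
P = B + -1.30·ex + -2.74·ey = (0.4119,-1.9826)

0.41 -1.98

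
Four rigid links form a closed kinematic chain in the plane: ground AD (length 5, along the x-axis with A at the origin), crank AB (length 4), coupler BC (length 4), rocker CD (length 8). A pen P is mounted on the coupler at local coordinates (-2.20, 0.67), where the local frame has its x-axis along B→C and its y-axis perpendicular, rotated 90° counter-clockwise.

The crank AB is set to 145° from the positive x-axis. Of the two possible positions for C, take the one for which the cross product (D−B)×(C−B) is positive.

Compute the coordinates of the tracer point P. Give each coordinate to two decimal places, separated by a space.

-5.15 0.96

A=(0,0), D=(5.00,0)
B = A + 4.00·(cos145°, sin145°) = (-3.2766, 2.2943)
|BD| = 8.5887
circle(B,4.00) ∩ circle(D,8.00): a=1.5000, h=3.7081
  candidates: C₊=(-0.8406,5.4670) cross=31.848; C₋=(-2.8217,-1.6797) cross=-31.848
  mode + wants cross > 0 → take C=(-0.8406,5.4670) (cross=31.848)
ex = (C−B)/|BC| = (0.6090,0.7932); ey = (-0.7932,0.6090)
P = B + -2.20·ex + 0.67·ey = (-5.1478,0.9574)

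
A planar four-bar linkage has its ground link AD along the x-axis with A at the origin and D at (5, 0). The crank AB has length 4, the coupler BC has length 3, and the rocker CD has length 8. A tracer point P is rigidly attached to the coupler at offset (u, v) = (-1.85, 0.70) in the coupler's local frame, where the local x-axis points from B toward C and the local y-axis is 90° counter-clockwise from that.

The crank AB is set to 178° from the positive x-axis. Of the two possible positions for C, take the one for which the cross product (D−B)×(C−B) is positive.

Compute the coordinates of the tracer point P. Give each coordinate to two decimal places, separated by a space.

A=(0,0), D=(5.00,0)
B = A + 4.00·(cos178°, sin178°) = (-3.9976, 0.1396)
|BD| = 8.9986
circle(B,3.00) ∩ circle(D,8.00): a=1.4433, h=2.6300
  candidates: C₊=(-2.5136,2.7469) cross=23.666; C₋=(-2.5952,-2.5125) cross=-23.666
  mode + wants cross > 0 → take C=(-2.5136,2.7469) (cross=23.666)
ex = (C−B)/|BC| = (0.4946,0.8691); ey = (-0.8691,0.4946)
P = B + -1.85·ex + 0.70·ey = (-5.5210,-1.1220)

-5.52 -1.12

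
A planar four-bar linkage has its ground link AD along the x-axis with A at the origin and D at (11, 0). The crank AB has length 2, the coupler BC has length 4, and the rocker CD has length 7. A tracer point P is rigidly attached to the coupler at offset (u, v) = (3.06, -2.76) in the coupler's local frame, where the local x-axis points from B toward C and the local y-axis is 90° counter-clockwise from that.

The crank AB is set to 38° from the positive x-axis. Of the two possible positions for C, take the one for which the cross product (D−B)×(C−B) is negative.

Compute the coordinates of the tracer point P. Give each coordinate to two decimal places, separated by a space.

1.54 -2.89

A=(0,0), D=(11.00,0)
B = A + 2.00·(cos38°, sin38°) = (1.5760, 1.2313)
|BD| = 9.5041
circle(B,4.00) ∩ circle(D,7.00): a=3.0159, h=2.6276
  candidates: C₊=(4.9070,3.4460) cross=24.973; C₋=(4.2261,-1.7648) cross=-24.973
  mode - wants cross < 0 → take C=(4.2261,-1.7648) (cross=-24.973)
ex = (C−B)/|BC| = (0.6625,-0.7490); ey = (0.7490,0.6625)
P = B + 3.06·ex + -2.76·ey = (1.5360,-2.8893)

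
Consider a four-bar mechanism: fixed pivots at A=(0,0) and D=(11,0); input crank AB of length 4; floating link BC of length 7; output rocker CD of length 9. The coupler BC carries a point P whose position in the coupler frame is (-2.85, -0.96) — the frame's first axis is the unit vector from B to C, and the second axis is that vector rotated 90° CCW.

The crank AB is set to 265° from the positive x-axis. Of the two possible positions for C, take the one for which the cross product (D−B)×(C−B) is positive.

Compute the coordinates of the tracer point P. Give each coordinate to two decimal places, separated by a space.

-0.56 -6.98

A=(0,0), D=(11.00,0)
B = A + 4.00·(cos265°, sin265°) = (-0.3486, -3.9848)
|BD| = 12.0279
circle(B,7.00) ∩ circle(D,9.00): a=4.6837, h=5.2022
  candidates: C₊=(2.3471,2.4753) cross=62.572; C₋=(5.7940,-7.3415) cross=-62.572
  mode + wants cross > 0 → take C=(2.3471,2.4753) (cross=62.572)
ex = (C−B)/|BC| = (0.3851,0.9229); ey = (-0.9229,0.3851)
P = B + -2.85·ex + -0.96·ey = (-0.5602,-6.9847)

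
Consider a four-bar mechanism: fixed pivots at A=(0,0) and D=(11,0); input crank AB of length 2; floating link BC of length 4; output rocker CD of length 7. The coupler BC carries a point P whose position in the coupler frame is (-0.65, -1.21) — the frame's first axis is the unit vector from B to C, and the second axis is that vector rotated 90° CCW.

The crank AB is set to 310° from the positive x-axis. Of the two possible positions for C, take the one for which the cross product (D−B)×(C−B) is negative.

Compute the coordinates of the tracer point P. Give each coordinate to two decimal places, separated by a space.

0.16 -2.32

A=(0,0), D=(11.00,0)
B = A + 2.00·(cos310°, sin310°) = (1.2856, -1.5321)
|BD| = 9.8345
circle(B,4.00) ∩ circle(D,7.00): a=3.2395, h=2.3464
  candidates: C₊=(4.1200,1.2904) cross=23.076; C₋=(4.8510,-3.3452) cross=-23.076
  mode - wants cross < 0 → take C=(4.8510,-3.3452) (cross=-23.076)
ex = (C−B)/|BC| = (0.8914,-0.4533); ey = (0.4533,0.8914)
P = B + -0.65·ex + -1.21·ey = (0.1577,-2.3160)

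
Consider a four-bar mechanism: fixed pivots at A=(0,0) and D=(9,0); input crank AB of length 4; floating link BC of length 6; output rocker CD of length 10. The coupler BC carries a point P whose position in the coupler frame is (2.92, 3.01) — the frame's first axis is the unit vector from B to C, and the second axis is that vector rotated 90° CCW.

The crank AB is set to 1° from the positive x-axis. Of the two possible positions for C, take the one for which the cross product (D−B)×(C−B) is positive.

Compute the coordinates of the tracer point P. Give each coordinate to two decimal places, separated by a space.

-0.18 0.39

A=(0,0), D=(9.00,0)
B = A + 4.00·(cos1°, sin1°) = (3.9994, 0.0698)
|BD| = 5.0011
circle(B,6.00) ∩ circle(D,10.00): a=-3.8980, h=4.5613
  candidates: C₊=(0.1654,4.6851) cross=22.811; C₋=(0.0381,-4.4366) cross=-22.811
  mode + wants cross > 0 → take C=(0.1654,4.6851) (cross=22.811)
ex = (C−B)/|BC| = (-0.6390,0.7692); ey = (-0.7692,-0.6390)
P = B + 2.92·ex + 3.01·ey = (-0.1818,0.3925)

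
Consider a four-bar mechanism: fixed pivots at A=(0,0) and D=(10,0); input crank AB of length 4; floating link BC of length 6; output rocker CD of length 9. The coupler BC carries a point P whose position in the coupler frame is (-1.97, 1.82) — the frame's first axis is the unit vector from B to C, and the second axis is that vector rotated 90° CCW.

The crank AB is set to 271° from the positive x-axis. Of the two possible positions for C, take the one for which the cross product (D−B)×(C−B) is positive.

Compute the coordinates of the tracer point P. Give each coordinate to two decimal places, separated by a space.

A=(0,0), D=(10.00,0)
B = A + 4.00·(cos271°, sin271°) = (0.0698, -3.9994)
|BD| = 10.7053
circle(B,6.00) ∩ circle(D,9.00): a=3.2509, h=5.0430
  candidates: C₊=(1.2013,1.8930) cross=53.987; C₋=(4.9693,-7.4627) cross=-53.987
  mode + wants cross > 0 → take C=(1.2013,1.8930) (cross=53.987)
ex = (C−B)/|BC| = (0.1886,0.9821); ey = (-0.9821,0.1886)
P = B + -1.97·ex + 1.82·ey = (-2.0890,-5.5908)

-2.09 -5.59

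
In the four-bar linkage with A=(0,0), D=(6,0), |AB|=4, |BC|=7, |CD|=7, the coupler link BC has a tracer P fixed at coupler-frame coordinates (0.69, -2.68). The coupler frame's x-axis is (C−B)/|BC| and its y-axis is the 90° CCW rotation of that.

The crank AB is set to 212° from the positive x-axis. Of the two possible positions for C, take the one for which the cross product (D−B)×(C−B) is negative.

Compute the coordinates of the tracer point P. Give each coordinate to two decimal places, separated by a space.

A=(0,0), D=(6.00,0)
B = A + 4.00·(cos212°, sin212°) = (-3.3922, -2.1197)
|BD| = 9.6284
circle(B,7.00) ∩ circle(D,7.00): a=4.8142, h=5.0817
  candidates: C₊=(0.1852,3.8972) cross=48.928; C₋=(2.4226,-6.0168) cross=-48.928
  mode - wants cross < 0 → take C=(2.4226,-6.0168) (cross=-48.928)
ex = (C−B)/|BC| = (0.8307,-0.5567); ey = (0.5567,0.8307)
P = B + 0.69·ex + -2.68·ey = (-4.3111,-4.7301)

-4.31 -4.73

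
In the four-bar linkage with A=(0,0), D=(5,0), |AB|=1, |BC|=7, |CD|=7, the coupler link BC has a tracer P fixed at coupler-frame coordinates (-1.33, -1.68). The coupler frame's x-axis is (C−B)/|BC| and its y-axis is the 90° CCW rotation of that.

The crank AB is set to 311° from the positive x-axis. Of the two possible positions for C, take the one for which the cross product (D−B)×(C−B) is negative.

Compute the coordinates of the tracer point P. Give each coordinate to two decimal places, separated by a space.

-1.45 -0.38

A=(0,0), D=(5.00,0)
B = A + 1.00·(cos311°, sin311°) = (0.6561, -0.7547)
|BD| = 4.4090
circle(B,7.00) ∩ circle(D,7.00): a=2.2045, h=6.6438
  candidates: C₊=(1.6908,6.1684) cross=29.293; C₋=(3.9653,-6.9231) cross=-29.293
  mode - wants cross < 0 → take C=(3.9653,-6.9231) (cross=-29.293)
ex = (C−B)/|BC| = (0.4727,-0.8812); ey = (0.8812,0.4727)
P = B + -1.33·ex + -1.68·ey = (-1.4531,-0.3769)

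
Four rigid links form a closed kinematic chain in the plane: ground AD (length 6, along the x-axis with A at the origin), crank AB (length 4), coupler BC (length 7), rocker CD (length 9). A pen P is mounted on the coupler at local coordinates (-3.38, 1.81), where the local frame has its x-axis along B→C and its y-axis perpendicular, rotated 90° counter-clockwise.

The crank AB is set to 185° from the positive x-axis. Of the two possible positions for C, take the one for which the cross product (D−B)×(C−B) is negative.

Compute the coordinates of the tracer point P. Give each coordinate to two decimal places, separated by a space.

A=(0,0), D=(6.00,0)
B = A + 4.00·(cos185°, sin185°) = (-3.9848, -0.3486)
|BD| = 9.9909
circle(B,7.00) ∩ circle(D,9.00): a=3.3940, h=6.1222
  candidates: C₊=(-0.8065,5.8882) cross=61.166; C₋=(-0.3792,-6.3486) cross=-61.166
  mode - wants cross < 0 → take C=(-0.3792,-6.3486) (cross=-61.166)
ex = (C−B)/|BC| = (0.5151,-0.8571); ey = (0.8571,0.5151)
P = B + -3.38·ex + 1.81·ey = (-4.1743,3.4808)

-4.17 3.48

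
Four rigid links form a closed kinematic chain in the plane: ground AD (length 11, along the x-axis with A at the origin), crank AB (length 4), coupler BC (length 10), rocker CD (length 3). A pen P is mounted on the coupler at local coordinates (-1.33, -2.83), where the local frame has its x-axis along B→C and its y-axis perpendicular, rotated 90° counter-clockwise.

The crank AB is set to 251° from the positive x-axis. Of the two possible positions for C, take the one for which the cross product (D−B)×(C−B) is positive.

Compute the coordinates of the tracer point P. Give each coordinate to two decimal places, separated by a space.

-1.50 -6.90

A=(0,0), D=(11.00,0)
B = A + 4.00·(cos251°, sin251°) = (-1.3023, -3.7821)
|BD| = 12.8705
circle(B,10.00) ∩ circle(D,3.00): a=9.9705, h=0.7680
  candidates: C₊=(8.0023,-0.1181) cross=9.884; C₋=(8.4537,-1.5862) cross=-9.884
  mode + wants cross > 0 → take C=(8.0023,-0.1181) (cross=9.884)
ex = (C−B)/|BC| = (0.9305,0.3664); ey = (-0.3664,0.9305)
P = B + -1.33·ex + -2.83·ey = (-1.5029,-6.9026)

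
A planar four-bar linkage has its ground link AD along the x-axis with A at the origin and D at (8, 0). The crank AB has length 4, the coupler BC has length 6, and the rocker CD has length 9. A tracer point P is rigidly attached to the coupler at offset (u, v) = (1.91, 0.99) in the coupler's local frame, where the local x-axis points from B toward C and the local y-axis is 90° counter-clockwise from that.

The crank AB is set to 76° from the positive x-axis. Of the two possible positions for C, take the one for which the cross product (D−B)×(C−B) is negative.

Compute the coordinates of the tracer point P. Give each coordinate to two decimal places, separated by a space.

A=(0,0), D=(8.00,0)
B = A + 4.00·(cos76°, sin76°) = (0.9677, 3.8812)
|BD| = 8.0322
circle(B,6.00) ∩ circle(D,9.00): a=1.2149, h=5.8757
  candidates: C₊=(4.8705,8.4384) cross=47.195; C₋=(-0.8078,-1.8501) cross=-47.195
  mode - wants cross < 0 → take C=(-0.8078,-1.8501) (cross=-47.195)
ex = (C−B)/|BC| = (-0.2959,-0.9552); ey = (0.9552,-0.2959)
P = B + 1.91·ex + 0.99·ey = (1.3482,1.7638)

1.35 1.76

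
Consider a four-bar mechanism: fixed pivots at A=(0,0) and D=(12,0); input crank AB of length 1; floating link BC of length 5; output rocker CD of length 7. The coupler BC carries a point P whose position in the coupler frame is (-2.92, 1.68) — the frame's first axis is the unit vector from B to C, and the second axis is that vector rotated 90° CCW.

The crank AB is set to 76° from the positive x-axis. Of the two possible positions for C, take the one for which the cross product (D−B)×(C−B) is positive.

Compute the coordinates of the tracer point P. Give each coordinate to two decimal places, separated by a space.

-2.88 2.24

A=(0,0), D=(12.00,0)
B = A + 1.00·(cos76°, sin76°) = (0.2419, 0.9703)
|BD| = 11.7980
circle(B,5.00) ∩ circle(D,7.00): a=4.8819, h=1.0803
  candidates: C₊=(5.1961,1.6454) cross=12.745; C₋=(5.0184,-0.5078) cross=-12.745
  mode + wants cross > 0 → take C=(5.1961,1.6454) (cross=12.745)
ex = (C−B)/|BC| = (0.9908,0.1350); ey = (-0.1350,0.9908)
P = B + -2.92·ex + 1.68·ey = (-2.8782,2.2406)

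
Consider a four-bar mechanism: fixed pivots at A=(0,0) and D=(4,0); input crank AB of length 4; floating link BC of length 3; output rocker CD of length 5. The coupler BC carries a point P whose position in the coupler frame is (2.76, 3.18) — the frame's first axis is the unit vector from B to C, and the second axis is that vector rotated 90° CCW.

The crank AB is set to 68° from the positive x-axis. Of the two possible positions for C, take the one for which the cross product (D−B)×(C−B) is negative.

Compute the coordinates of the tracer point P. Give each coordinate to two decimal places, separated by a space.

1.62 -0.50

A=(0,0), D=(4.00,0)
B = A + 4.00·(cos68°, sin68°) = (1.4984, 3.7087)
|BD| = 4.4735
circle(B,3.00) ∩ circle(D,5.00): a=0.4485, h=2.9663
  candidates: C₊=(4.2084,4.9957) cross=13.270; C₋=(-0.7100,1.6782) cross=-13.270
  mode - wants cross < 0 → take C=(-0.7100,1.6782) (cross=-13.270)
ex = (C−B)/|BC| = (-0.7361,-0.6768); ey = (0.6768,-0.7361)
P = B + 2.76·ex + 3.18·ey = (1.6191,-0.5002)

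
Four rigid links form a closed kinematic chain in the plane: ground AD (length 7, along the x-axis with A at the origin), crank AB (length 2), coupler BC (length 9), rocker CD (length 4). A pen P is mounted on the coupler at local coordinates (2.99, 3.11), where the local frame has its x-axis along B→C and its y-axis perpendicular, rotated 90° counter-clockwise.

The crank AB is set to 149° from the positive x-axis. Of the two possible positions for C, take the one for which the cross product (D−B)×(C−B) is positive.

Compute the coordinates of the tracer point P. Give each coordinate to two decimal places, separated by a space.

0.08 4.95

A=(0,0), D=(7.00,0)
B = A + 2.00·(cos149°, sin149°) = (-1.7143, 1.0301)
|BD| = 8.7750
circle(B,9.00) ∩ circle(D,4.00): a=8.0912, h=3.9411
  candidates: C₊=(6.7836,3.9941) cross=34.583; C₋=(5.8583,-3.8336) cross=-34.583
  mode + wants cross > 0 → take C=(6.7836,3.9941) (cross=34.583)
ex = (C−B)/|BC| = (0.9442,0.3293); ey = (-0.3293,0.9442)
P = B + 2.99·ex + 3.11·ey = (0.0846,4.9513)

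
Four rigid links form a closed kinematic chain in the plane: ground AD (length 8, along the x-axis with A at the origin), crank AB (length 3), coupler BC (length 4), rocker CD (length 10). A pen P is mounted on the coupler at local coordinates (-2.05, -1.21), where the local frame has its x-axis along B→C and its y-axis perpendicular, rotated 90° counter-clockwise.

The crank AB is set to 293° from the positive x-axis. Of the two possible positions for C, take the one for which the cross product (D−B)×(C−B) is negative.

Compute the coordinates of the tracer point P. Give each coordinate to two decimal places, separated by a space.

A=(0,0), D=(8.00,0)
B = A + 3.00·(cos293°, sin293°) = (1.1722, -2.7615)
|BD| = 7.3651
circle(B,4.00) ∩ circle(D,10.00): a=-2.0200, h=3.4525
  candidates: C₊=(-1.9949,-0.3183) cross=25.428; C₋=(0.5940,-6.7195) cross=-25.428
  mode - wants cross < 0 → take C=(0.5940,-6.7195) (cross=-25.428)
ex = (C−B)/|BC| = (-0.1445,-0.9895); ey = (0.9895,-0.1445)
P = B + -2.05·ex + -1.21·ey = (0.2712,-0.5582)

0.27 -0.56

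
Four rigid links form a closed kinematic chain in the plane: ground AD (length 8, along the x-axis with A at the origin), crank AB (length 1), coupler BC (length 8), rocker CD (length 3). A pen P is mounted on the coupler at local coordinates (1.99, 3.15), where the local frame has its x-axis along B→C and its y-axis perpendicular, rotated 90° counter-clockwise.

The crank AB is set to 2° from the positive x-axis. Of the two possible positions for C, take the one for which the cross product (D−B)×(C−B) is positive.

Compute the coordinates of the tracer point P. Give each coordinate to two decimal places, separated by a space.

A=(0,0), D=(8.00,0)
B = A + 1.00·(cos2°, sin2°) = (0.9994, 0.0349)
|BD| = 7.0007
circle(B,8.00) ∩ circle(D,3.00): a=7.4285, h=2.9693
  candidates: C₊=(8.4426,2.9672) cross=20.787; C₋=(8.4130,-2.9714) cross=-20.787
  mode + wants cross > 0 → take C=(8.4426,2.9672) (cross=20.787)
ex = (C−B)/|BC| = (0.9304,0.3665); ey = (-0.3665,0.9304)
P = B + 1.99·ex + 3.15·ey = (1.6963,3.6951)

1.70 3.70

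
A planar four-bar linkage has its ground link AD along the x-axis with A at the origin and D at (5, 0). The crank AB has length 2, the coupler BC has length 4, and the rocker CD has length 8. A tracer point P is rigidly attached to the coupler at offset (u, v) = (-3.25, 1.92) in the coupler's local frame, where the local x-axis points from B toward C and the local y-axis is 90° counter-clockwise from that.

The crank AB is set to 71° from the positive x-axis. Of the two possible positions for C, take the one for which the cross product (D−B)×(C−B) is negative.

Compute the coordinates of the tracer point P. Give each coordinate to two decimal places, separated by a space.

A=(0,0), D=(5.00,0)
B = A + 2.00·(cos71°, sin71°) = (0.6511, 1.8910)
|BD| = 4.7422
circle(B,4.00) ∩ circle(D,8.00): a=-2.6898, h=2.9606
  candidates: C₊=(-0.6350,5.6786) cross=14.040; C₋=(-2.9961,0.2487) cross=-14.040
  mode - wants cross < 0 → take C=(-2.9961,0.2487) (cross=-14.040)
ex = (C−B)/|BC| = (-0.9118,-0.4106); ey = (0.4106,-0.9118)
P = B + -3.25·ex + 1.92·ey = (4.4029,1.4748)

4.40 1.47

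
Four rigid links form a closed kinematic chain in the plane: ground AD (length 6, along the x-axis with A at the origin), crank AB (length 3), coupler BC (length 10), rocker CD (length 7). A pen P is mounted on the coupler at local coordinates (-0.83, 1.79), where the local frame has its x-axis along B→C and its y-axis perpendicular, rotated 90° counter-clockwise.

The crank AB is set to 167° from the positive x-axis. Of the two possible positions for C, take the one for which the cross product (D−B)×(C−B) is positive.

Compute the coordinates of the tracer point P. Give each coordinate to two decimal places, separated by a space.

-4.69 1.56

A=(0,0), D=(6.00,0)
B = A + 3.00·(cos167°, sin167°) = (-2.9231, 0.6749)
|BD| = 8.9486
circle(B,10.00) ∩ circle(D,7.00): a=7.3239, h=6.8088
  candidates: C₊=(4.8934,6.9120) cross=60.930; C₋=(3.8665,-6.6669) cross=-60.930
  mode + wants cross > 0 → take C=(4.8934,6.9120) (cross=60.930)
ex = (C−B)/|BC| = (0.7817,0.6237); ey = (-0.6237,0.7817)
P = B + -0.83·ex + 1.79·ey = (-4.6883,1.5563)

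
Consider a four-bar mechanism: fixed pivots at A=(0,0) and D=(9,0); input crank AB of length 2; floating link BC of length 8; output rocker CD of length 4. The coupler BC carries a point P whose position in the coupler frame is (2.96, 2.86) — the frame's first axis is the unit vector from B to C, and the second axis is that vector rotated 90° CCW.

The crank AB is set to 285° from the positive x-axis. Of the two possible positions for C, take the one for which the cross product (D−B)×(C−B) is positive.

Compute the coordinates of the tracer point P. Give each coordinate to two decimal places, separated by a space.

0.94 2.16

A=(0,0), D=(9.00,0)
B = A + 2.00·(cos285°, sin285°) = (0.5176, -1.9319)
|BD| = 8.6996
circle(B,8.00) ∩ circle(D,4.00): a=7.1085, h=3.6700
  candidates: C₊=(6.6337,3.2250) cross=31.927; C₋=(8.2637,-3.9316) cross=-31.927
  mode + wants cross > 0 → take C=(6.6337,3.2250) (cross=31.927)
ex = (C−B)/|BC| = (0.7645,0.6446); ey = (-0.6446,0.7645)
P = B + 2.96·ex + 2.86·ey = (0.9370,2.1627)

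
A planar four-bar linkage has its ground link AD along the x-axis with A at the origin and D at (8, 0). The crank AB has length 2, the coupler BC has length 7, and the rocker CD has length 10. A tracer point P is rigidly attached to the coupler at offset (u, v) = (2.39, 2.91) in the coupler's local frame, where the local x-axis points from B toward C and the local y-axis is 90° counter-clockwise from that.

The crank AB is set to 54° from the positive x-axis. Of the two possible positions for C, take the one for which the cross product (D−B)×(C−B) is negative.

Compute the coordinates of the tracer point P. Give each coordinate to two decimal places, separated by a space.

A=(0,0), D=(8.00,0)
B = A + 2.00·(cos54°, sin54°) = (1.1756, 1.6180)
|BD| = 7.0136
circle(B,7.00) ∩ circle(D,10.00): a=-0.1290, h=6.9988
  candidates: C₊=(2.6647,8.4578) cross=49.087; C₋=(-0.5645,-5.1622) cross=-49.087
  mode - wants cross < 0 → take C=(-0.5645,-5.1622) (cross=-49.087)
ex = (C−B)/|BC| = (-0.2486,-0.9686); ey = (0.9686,-0.2486)
P = B + 2.39·ex + 2.91·ey = (3.4001,-1.4203)

3.40 -1.42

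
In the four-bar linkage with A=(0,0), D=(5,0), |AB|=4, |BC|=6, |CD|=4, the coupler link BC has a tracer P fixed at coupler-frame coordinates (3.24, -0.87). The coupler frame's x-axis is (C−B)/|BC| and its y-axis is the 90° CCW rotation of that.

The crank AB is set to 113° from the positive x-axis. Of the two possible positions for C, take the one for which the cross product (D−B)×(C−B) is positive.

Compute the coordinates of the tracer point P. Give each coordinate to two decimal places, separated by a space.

A=(0,0), D=(5.00,0)
B = A + 4.00·(cos113°, sin113°) = (-1.5629, 3.6820)
|BD| = 7.5252
circle(B,6.00) ∩ circle(D,4.00): a=5.0915, h=3.1744
  candidates: C₊=(4.4307,3.9593) cross=23.888; C₋=(1.3243,-1.5777) cross=-23.888
  mode + wants cross > 0 → take C=(4.4307,3.9593) (cross=23.888)
ex = (C−B)/|BC| = (0.9989,0.0462); ey = (-0.0462,0.9989)
P = B + 3.24·ex + -0.87·ey = (1.7138,2.9627)

1.71 2.96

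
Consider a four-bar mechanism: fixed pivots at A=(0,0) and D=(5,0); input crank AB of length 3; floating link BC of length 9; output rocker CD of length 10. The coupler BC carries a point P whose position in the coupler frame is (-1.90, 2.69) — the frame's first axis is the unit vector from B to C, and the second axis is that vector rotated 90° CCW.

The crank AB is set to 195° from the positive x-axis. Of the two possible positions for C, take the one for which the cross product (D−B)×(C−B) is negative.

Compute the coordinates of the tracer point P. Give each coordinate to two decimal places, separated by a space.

A=(0,0), D=(5.00,0)
B = A + 3.00·(cos195°, sin195°) = (-2.8978, -0.7765)
|BD| = 7.9359
circle(B,9.00) ∩ circle(D,10.00): a=2.7708, h=8.5629
  candidates: C₊=(-0.9780,8.0164) cross=67.954; C₋=(0.6976,-9.0271) cross=-67.954
  mode - wants cross < 0 → take C=(0.6976,-9.0271) (cross=-67.954)
ex = (C−B)/|BC| = (0.3995,-0.9167); ey = (0.9167,0.3995)
P = B + -1.90·ex + 2.69·ey = (-1.1908,2.0400)

-1.19 2.04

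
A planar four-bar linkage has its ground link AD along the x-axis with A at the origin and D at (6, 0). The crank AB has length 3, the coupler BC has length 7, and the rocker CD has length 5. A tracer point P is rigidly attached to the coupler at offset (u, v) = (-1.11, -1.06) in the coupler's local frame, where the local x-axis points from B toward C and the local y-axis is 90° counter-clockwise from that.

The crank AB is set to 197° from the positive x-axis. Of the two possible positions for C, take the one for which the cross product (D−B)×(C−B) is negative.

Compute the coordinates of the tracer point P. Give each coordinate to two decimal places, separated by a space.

-4.35 -1.28

A=(0,0), D=(6.00,0)
B = A + 3.00·(cos197°, sin197°) = (-2.8689, -0.8771)
|BD| = 8.9122
circle(B,7.00) ∩ circle(D,5.00): a=5.8026, h=3.9154
  candidates: C₊=(2.5201,3.5903) cross=34.895; C₋=(3.2908,-4.2024) cross=-34.895
  mode - wants cross < 0 → take C=(3.2908,-4.2024) (cross=-34.895)
ex = (C−B)/|BC| = (0.8800,-0.4750); ey = (0.4750,0.8800)
P = B + -1.11·ex + -1.06·ey = (-4.3492,-1.2826)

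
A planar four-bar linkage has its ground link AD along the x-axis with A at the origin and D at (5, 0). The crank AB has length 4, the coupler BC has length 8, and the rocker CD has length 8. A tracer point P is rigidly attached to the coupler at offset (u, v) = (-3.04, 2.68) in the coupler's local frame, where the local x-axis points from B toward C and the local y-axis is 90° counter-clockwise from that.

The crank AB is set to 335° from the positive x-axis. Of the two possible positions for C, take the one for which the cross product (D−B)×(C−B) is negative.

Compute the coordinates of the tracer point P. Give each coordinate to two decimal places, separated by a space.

2.42 2.18

A=(0,0), D=(5.00,0)
B = A + 4.00·(cos335°, sin335°) = (3.6252, -1.6905)
|BD| = 2.1789
circle(B,8.00) ∩ circle(D,8.00): a=1.0895, h=7.9255
  candidates: C₊=(-1.8362,4.1553) cross=17.269; C₋=(10.4614,-5.8457) cross=-17.269
  mode - wants cross < 0 → take C=(10.4614,-5.8457) (cross=-17.269)
ex = (C−B)/|BC| = (0.8545,-0.5194); ey = (0.5194,0.8545)
P = B + -3.04·ex + 2.68·ey = (2.4195,2.1787)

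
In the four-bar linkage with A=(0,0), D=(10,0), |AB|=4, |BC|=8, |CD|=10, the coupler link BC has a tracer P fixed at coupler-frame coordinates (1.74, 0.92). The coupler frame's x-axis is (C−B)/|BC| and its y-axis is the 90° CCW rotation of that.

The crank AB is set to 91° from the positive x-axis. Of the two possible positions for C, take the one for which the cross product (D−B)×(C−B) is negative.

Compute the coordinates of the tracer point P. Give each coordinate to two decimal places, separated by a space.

A=(0,0), D=(10.00,0)
B = A + 4.00·(cos91°, sin91°) = (-0.0698, 3.9994)
|BD| = 10.8350
circle(B,8.00) ∩ circle(D,10.00): a=3.7562, h=7.0634
  candidates: C₊=(6.0283,9.1775) cross=76.531; C₋=(0.8139,-3.9517) cross=-76.531
  mode - wants cross < 0 → take C=(0.8139,-3.9517) (cross=-76.531)
ex = (C−B)/|BC| = (0.1105,-0.9939); ey = (0.9939,0.1105)
P = B + 1.74·ex + 0.92·ey = (1.0368,2.3717)

1.04 2.37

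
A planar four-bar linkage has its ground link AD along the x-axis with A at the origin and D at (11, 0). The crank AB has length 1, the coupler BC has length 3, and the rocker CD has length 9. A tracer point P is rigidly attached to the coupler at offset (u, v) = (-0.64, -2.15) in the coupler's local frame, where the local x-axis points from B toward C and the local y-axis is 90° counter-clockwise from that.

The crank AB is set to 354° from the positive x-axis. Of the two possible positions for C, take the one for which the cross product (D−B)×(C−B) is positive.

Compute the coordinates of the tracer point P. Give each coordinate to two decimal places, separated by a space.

2.61 -1.66

A=(0,0), D=(11.00,0)
B = A + 1.00·(cos354°, sin354°) = (0.9945, -0.1045)
|BD| = 10.0060
circle(B,3.00) ∩ circle(D,9.00): a=1.4052, h=2.6506
  candidates: C₊=(2.3719,2.5606) cross=26.522; C₋=(2.4273,-2.7403) cross=-26.522
  mode + wants cross > 0 → take C=(2.3719,2.5606) (cross=26.522)
ex = (C−B)/|BC| = (0.4591,0.8884); ey = (-0.8884,0.4591)
P = B + -0.64·ex + -2.15·ey = (2.6107,-1.6602)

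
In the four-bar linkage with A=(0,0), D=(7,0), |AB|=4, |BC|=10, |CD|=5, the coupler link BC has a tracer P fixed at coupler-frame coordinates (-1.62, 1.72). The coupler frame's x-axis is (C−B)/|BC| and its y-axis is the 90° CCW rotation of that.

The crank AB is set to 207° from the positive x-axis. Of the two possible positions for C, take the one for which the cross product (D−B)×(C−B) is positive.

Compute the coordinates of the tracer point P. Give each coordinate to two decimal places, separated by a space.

A=(0,0), D=(7.00,0)
B = A + 4.00·(cos207°, sin207°) = (-3.5640, -1.8160)
|BD| = 10.7190
circle(B,10.00) ∩ circle(D,5.00): a=8.8580, h=4.6408
  candidates: C₊=(4.3797,4.2584) cross=49.744; C₋=(5.9521,-4.8890) cross=-49.744
  mode + wants cross > 0 → take C=(4.3797,4.2584) (cross=49.744)
ex = (C−B)/|BC| = (0.7944,0.6074); ey = (-0.6074,0.7944)
P = B + -1.62·ex + 1.72·ey = (-5.8957,-1.4337)

-5.90 -1.43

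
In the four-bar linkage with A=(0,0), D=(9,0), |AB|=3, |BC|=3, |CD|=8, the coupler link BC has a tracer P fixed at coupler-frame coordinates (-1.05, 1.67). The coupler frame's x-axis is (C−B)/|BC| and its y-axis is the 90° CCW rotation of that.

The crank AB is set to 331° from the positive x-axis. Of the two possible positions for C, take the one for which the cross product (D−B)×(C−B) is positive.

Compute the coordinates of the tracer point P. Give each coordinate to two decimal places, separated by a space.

1.73 -3.21

A=(0,0), D=(9.00,0)
B = A + 3.00·(cos331°, sin331°) = (2.6239, -1.4544)
|BD| = 6.5399
circle(B,3.00) ∩ circle(D,8.00): a=-0.9350, h=2.8506
  candidates: C₊=(1.0783,1.1168) cross=18.643; C₋=(2.3462,-4.4416) cross=-18.643
  mode + wants cross > 0 → take C=(1.0783,1.1168) (cross=18.643)
ex = (C−B)/|BC| = (-0.5152,0.8571); ey = (-0.8571,-0.5152)
P = B + -1.05·ex + 1.67·ey = (1.7335,-3.2147)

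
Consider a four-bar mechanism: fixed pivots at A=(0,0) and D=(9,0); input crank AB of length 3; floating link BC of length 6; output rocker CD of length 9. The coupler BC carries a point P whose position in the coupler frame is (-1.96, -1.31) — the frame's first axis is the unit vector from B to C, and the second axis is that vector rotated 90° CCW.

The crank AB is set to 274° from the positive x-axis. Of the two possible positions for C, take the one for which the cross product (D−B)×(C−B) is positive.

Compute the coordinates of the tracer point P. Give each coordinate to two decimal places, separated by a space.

1.42 -5.02

A=(0,0), D=(9.00,0)
B = A + 3.00·(cos274°, sin274°) = (0.2093, -2.9927)
|BD| = 9.2862
circle(B,6.00) ∩ circle(D,9.00): a=2.2201, h=5.5741
  candidates: C₊=(0.5146,2.9995) cross=51.762; C₋=(4.1074,-7.5539) cross=-51.762
  mode + wants cross > 0 → take C=(0.5146,2.9995) (cross=51.762)
ex = (C−B)/|BC| = (0.0509,0.9987); ey = (-0.9987,0.0509)
P = B + -1.96·ex + -1.31·ey = (1.4178,-5.0168)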